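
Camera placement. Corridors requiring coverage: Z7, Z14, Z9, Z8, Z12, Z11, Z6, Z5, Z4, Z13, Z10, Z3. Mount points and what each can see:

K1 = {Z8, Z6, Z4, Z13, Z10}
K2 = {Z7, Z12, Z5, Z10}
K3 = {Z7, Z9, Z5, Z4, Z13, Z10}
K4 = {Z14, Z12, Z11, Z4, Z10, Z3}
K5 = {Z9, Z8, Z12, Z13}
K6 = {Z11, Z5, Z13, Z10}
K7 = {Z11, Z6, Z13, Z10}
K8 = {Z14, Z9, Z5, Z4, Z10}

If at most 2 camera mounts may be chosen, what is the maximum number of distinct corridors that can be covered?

10

Choosing K3, K4 covers {Z7, Z14, Z9, Z12, Z11, Z5, Z4, Z13, Z10, Z3} — 10 corridors.
No choice of 2 camera mounts does better; here Z8, Z6 are left uncovered.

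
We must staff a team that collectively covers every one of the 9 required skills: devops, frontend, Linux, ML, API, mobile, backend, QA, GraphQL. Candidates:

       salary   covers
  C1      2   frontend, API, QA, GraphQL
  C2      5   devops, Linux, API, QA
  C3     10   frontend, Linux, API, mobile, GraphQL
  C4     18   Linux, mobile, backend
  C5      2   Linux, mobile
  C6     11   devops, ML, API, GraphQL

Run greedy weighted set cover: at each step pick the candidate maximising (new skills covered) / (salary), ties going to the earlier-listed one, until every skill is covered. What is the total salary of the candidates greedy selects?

Pick 1: C1 adds 4 new (frontend, API, QA, GraphQL) at salary 2 (ratio 4/2).
Pick 2: C5 adds 2 new (Linux, mobile) at salary 2 (ratio 2/2).
Pick 3: C2 adds 1 new (devops) at salary 5 (ratio 1/5).
Pick 4: C6 adds 1 new (ML) at salary 11 (ratio 1/11).
Pick 5: C4 adds 1 new (backend) at salary 18 (ratio 1/18).
Greedy total salary: 2 + 2 + 5 + 11 + 18 = 38. (The true optimum is 31, so greedy overshoots here.)

38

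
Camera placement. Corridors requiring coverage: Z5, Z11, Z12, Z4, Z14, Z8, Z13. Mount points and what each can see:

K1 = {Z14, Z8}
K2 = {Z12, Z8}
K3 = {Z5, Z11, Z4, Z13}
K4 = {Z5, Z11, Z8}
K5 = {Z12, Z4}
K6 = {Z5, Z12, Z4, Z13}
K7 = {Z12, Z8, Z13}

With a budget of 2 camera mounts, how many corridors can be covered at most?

6

Choosing K1, K3 covers {Z5, Z11, Z4, Z14, Z8, Z13} — 6 corridors.
No choice of 2 camera mounts does better; here Z12 is left uncovered.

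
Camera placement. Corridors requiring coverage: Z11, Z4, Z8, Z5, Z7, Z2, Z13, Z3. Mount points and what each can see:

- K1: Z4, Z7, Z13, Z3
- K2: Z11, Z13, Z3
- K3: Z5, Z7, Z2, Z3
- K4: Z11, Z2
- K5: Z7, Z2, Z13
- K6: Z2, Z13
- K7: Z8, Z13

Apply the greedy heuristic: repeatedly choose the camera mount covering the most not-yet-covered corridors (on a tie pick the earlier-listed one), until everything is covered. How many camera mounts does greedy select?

Pick 1: K1 covers 4 new corridors (Z4, Z7, Z13, Z3).
Pick 2: K3 covers 2 new corridors (Z5, Z2).
Pick 3: K2 covers 1 new corridors (Z11).
Pick 4: K7 covers 1 new corridors (Z8).
Greedy uses 4 camera mounts.

4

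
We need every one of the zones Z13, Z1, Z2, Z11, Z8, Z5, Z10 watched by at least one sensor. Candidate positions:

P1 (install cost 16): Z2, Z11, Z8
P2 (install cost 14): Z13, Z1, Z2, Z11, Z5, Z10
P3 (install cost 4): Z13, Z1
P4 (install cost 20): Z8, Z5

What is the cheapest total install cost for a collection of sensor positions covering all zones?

P1, P2 cover every zone at install cost 16 + 14 = 30.
Any cover uses at least 2 sensor positions; among all covering selections none totals below 30.
Greedy by coverage-per-install cost would pick P3, P2, P1 for 34 — worse than the optimum 30.

30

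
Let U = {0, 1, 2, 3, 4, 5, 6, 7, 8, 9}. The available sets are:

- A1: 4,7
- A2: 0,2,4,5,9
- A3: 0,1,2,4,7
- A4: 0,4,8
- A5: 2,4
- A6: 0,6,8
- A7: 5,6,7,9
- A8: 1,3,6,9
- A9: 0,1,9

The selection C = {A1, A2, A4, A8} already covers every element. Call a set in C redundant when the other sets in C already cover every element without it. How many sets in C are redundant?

Drop A1: 7 uncovered — not redundant.
Drop A2: 2, 5 uncovered — not redundant.
Drop A4: 8 uncovered — not redundant.
Drop A8: 1, 3, 6 uncovered — not redundant.
None of the sets in C is redundant.

0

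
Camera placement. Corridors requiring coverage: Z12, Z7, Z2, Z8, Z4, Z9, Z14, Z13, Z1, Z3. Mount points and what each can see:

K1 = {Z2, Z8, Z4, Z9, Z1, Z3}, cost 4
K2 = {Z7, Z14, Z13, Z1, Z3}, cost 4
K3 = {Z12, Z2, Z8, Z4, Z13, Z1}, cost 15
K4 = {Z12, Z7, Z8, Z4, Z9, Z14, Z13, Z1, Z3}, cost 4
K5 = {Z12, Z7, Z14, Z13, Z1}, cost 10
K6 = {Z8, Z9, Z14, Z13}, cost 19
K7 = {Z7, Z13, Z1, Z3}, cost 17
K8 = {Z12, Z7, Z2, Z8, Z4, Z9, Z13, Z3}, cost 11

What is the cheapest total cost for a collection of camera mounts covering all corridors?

8

K1, K4 cover every corridor at cost 4 + 4 = 8.
Any cover uses at least 2 camera mounts; among all covering selections none totals below 8.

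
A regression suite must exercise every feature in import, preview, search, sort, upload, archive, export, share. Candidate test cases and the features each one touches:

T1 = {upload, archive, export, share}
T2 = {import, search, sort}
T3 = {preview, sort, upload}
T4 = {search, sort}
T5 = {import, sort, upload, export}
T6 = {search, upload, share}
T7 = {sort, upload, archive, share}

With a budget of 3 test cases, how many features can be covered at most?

8

Choosing T1, T2, T3 covers {import, preview, search, sort, upload, archive, export, share} — 8 features.
That is all 8 features.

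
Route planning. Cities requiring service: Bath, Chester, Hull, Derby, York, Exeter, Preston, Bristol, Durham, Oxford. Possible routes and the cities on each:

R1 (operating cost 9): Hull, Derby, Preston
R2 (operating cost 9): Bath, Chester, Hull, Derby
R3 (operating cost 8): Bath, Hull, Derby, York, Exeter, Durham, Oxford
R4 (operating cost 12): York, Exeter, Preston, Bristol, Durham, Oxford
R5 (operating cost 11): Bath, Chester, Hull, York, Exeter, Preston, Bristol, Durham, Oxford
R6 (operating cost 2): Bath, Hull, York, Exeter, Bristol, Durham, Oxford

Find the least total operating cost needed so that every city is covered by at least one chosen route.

R3, R5 cover every city at operating cost 8 + 11 = 19.
Any cover uses at least 2 routes; among all covering selections none totals below 19.

19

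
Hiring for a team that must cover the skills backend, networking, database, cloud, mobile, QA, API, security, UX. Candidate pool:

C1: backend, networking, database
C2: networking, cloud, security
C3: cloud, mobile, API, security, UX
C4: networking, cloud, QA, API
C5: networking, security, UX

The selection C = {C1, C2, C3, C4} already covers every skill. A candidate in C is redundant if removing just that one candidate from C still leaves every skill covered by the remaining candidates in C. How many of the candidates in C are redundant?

1

Drop C1: backend, database uncovered — not redundant.
Drop C2: the rest still cover every skill — redundant.
Drop C3: mobile, UX uncovered — not redundant.
Drop C4: QA uncovered — not redundant.
1 redundant: C2.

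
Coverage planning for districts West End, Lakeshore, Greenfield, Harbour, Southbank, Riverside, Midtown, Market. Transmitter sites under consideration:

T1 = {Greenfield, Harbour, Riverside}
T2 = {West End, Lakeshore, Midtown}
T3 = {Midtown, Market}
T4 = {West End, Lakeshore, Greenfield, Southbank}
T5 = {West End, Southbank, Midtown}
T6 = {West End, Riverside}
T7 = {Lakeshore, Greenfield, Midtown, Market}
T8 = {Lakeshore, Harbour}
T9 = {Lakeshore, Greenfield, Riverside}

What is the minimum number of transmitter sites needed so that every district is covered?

3

T1, T3, T4 together cover {West End, Lakeshore, Greenfield, Harbour, Southbank, Riverside, Midtown, Market} — every district.
No 2 of the 9 transmitter sites cover everything (all 36 pairs fall short), so 3 is minimum.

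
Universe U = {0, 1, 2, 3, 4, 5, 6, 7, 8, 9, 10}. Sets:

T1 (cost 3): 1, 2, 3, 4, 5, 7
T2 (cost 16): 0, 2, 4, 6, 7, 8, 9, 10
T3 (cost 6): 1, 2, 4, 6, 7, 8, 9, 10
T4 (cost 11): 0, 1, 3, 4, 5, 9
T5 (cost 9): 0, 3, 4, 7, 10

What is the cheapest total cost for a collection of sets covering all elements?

T3, T4 cover every element at cost 6 + 11 = 17.
Any cover uses at least 2 sets; among all covering selections none totals below 17.
Greedy by coverage-per-cost would pick T1, T3, T5 for 18 — worse than the optimum 17.

17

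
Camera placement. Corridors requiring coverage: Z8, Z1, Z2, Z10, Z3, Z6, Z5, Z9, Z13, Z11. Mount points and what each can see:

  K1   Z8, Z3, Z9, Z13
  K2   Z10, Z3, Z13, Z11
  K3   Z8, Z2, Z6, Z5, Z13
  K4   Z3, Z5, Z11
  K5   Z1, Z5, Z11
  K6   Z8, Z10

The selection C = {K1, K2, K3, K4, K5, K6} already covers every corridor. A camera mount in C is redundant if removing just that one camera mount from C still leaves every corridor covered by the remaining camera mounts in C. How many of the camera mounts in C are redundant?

3

Drop K1: Z9 uncovered — not redundant.
Drop K2: the rest still cover every corridor — redundant.
Drop K3: Z2, Z6 uncovered — not redundant.
Drop K4: the rest still cover every corridor — redundant.
Drop K5: Z1 uncovered — not redundant.
Drop K6: the rest still cover every corridor — redundant.
3 redundant: K2, K4, K6.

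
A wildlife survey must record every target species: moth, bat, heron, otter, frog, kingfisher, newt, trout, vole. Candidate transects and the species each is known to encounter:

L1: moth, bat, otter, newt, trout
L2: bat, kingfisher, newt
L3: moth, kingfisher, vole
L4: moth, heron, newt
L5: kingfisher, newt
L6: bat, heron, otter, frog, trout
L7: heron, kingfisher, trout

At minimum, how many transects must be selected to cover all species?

3

L1, L3, L6 together cover {moth, bat, heron, otter, frog, kingfisher, newt, trout, vole} — every species.
No 2 of the 7 transects cover everything (all 21 pairs fall short), so 3 is minimum.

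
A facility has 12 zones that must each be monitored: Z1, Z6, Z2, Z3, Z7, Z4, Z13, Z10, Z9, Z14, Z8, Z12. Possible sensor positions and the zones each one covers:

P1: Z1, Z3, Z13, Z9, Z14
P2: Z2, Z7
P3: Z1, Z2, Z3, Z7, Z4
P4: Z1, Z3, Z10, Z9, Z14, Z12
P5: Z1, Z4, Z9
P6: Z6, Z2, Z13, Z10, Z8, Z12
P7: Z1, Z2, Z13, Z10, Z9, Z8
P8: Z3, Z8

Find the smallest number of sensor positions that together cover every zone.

P1, P3, P6 together cover {Z1, Z6, Z2, Z3, Z7, Z4, Z13, Z10, Z9, Z14, Z8, Z12} — every zone.
No 2 of the 8 sensor positions cover everything (all 28 pairs fall short), so 3 is minimum.

3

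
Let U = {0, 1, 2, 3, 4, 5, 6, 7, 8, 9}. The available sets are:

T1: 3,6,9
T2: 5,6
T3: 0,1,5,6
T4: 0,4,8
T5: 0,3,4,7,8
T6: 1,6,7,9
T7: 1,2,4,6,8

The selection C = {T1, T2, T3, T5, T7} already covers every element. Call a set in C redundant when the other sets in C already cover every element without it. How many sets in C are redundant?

Drop T1: 9 uncovered — not redundant.
Drop T2: the rest still cover every element — redundant.
Drop T3: the rest still cover every element — redundant.
Drop T5: 7 uncovered — not redundant.
Drop T7: 2 uncovered — not redundant.
2 redundant: T2, T3.

2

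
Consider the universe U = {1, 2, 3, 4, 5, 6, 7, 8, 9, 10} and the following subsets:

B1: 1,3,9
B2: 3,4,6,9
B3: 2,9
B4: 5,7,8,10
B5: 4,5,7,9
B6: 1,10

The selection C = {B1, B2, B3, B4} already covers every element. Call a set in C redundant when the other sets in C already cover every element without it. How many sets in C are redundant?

Drop B1: 1 uncovered — not redundant.
Drop B2: 4, 6 uncovered — not redundant.
Drop B3: 2 uncovered — not redundant.
Drop B4: 5, 7, 8, 10 uncovered — not redundant.
None of the sets in C is redundant.

0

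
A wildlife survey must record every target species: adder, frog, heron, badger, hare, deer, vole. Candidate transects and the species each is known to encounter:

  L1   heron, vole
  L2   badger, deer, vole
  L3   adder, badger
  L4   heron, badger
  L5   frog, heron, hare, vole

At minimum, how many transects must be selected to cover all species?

3

L2, L3, L5 together cover {adder, frog, heron, badger, hare, deer, vole} — every species.
No 2 of the 5 transects cover everything (all 10 pairs fall short), so 3 is minimum.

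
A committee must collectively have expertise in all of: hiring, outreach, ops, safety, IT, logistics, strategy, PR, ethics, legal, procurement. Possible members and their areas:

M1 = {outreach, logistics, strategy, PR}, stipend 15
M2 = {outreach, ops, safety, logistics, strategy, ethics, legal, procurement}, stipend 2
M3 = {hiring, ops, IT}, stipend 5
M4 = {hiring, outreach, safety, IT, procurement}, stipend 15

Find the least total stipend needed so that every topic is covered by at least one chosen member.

22

M1, M2, M3 cover every topic at stipend 15 + 2 + 5 = 22.
Any cover uses at least 3 members; among all covering selections none totals below 22.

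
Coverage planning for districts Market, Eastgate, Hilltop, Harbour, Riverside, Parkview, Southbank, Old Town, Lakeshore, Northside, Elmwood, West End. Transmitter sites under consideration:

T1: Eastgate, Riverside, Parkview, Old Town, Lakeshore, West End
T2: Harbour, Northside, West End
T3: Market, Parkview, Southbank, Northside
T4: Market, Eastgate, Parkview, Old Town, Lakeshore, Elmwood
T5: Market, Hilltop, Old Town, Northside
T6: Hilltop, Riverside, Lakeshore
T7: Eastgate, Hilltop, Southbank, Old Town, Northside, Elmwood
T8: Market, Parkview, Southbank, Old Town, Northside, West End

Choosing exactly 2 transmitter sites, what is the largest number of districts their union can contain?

10

Choosing T1, T7 covers {Eastgate, Hilltop, Riverside, Parkview, Southbank, Old Town, Lakeshore, Northside, Elmwood, West End} — 10 districts.
No choice of 2 transmitter sites does better; here Market, Harbour are left uncovered.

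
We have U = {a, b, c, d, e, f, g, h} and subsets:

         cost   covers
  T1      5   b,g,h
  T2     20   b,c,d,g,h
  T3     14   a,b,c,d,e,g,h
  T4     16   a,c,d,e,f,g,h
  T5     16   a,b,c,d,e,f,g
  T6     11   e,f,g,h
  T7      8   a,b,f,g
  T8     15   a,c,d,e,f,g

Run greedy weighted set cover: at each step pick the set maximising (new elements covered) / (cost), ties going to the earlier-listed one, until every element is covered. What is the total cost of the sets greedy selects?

20

Pick 1: T1 adds 3 new (b, g, h) at cost 5 (ratio 3/5).
Pick 2: T8 adds 5 new (a, c, d, e, f) at cost 15 (ratio 5/15).
Greedy total cost: 5 + 15 = 20.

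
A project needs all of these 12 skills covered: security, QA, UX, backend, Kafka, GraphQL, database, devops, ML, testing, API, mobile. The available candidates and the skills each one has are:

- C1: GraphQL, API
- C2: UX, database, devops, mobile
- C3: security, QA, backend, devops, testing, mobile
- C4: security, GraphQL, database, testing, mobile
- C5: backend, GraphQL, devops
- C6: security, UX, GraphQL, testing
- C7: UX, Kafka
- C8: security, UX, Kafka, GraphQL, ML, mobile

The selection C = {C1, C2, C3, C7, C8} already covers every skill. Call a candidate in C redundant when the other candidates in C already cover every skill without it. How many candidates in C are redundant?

Drop C1: API uncovered — not redundant.
Drop C2: database uncovered — not redundant.
Drop C3: QA, backend, testing uncovered — not redundant.
Drop C7: the rest still cover every skill — redundant.
Drop C8: ML uncovered — not redundant.
1 redundant: C7.

1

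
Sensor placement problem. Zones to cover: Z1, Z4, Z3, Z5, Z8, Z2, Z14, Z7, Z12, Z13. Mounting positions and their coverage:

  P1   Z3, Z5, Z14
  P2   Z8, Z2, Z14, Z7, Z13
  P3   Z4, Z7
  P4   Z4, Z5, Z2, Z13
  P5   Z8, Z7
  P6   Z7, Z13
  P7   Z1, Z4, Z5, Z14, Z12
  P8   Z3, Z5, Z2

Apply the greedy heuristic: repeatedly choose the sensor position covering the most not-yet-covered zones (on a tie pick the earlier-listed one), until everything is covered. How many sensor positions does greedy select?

3

Pick 1: P2 covers 5 new zones (Z8, Z2, Z14, Z7, Z13).
Pick 2: P7 covers 4 new zones (Z1, Z4, Z5, Z12).
Pick 3: P1 covers 1 new zones (Z3).
Greedy uses 3 sensor positions.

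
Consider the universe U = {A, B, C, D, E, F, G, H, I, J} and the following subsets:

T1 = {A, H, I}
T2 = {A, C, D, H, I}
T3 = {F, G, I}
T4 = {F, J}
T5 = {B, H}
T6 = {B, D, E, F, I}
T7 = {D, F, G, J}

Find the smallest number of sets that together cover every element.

T2, T6, T7 together cover {A, B, C, D, E, F, G, H, I, J} — every element.
No 2 of the 7 sets cover everything (all 21 pairs fall short), so 3 is minimum.

3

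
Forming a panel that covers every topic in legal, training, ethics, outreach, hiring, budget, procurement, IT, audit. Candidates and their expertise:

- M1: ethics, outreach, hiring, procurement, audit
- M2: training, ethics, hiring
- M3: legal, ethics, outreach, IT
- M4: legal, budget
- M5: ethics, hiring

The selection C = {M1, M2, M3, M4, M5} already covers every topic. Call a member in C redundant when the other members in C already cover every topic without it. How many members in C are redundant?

1

Drop M1: procurement, audit uncovered — not redundant.
Drop M2: training uncovered — not redundant.
Drop M3: IT uncovered — not redundant.
Drop M4: budget uncovered — not redundant.
Drop M5: the rest still cover every topic — redundant.
1 redundant: M5.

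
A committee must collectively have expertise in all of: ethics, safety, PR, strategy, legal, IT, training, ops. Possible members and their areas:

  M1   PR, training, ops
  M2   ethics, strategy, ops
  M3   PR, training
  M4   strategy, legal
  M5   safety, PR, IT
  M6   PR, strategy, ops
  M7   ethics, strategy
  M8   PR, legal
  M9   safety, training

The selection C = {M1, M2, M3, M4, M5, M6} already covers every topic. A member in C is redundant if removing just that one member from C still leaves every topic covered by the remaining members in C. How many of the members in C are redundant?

Drop M1: the rest still cover every topic — redundant.
Drop M2: ethics uncovered — not redundant.
Drop M3: the rest still cover every topic — redundant.
Drop M4: legal uncovered — not redundant.
Drop M5: safety, IT uncovered — not redundant.
Drop M6: the rest still cover every topic — redundant.
3 redundant: M1, M3, M6.

3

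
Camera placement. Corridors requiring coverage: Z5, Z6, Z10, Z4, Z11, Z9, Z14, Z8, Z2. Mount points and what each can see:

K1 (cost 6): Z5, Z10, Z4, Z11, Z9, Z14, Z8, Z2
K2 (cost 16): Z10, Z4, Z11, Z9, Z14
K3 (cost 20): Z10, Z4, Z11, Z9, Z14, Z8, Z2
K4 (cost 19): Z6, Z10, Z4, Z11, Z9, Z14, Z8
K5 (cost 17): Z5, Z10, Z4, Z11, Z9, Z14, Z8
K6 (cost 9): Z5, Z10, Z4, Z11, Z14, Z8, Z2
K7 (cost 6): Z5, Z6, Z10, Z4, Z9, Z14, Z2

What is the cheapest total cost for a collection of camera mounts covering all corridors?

K1, K7 cover every corridor at cost 6 + 6 = 12.
Any cover uses at least 2 camera mounts; among all covering selections none totals below 12.

12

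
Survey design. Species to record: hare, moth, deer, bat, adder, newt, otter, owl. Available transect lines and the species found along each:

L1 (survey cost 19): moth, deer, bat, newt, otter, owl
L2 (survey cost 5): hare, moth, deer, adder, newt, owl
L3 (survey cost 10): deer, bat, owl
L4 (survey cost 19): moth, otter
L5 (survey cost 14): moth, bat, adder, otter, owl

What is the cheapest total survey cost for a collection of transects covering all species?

19

L2, L5 cover every species at survey cost 5 + 14 = 19.
Any cover uses at least 2 transects; among all covering selections none totals below 19.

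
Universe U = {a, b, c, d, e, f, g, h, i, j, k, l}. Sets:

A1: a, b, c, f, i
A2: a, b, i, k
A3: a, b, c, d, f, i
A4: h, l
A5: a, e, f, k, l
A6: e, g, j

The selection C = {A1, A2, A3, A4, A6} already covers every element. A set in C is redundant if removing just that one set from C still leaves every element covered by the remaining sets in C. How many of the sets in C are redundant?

Drop A1: the rest still cover every element — redundant.
Drop A2: k uncovered — not redundant.
Drop A3: d uncovered — not redundant.
Drop A4: h, l uncovered — not redundant.
Drop A6: e, g, j uncovered — not redundant.
1 redundant: A1.

1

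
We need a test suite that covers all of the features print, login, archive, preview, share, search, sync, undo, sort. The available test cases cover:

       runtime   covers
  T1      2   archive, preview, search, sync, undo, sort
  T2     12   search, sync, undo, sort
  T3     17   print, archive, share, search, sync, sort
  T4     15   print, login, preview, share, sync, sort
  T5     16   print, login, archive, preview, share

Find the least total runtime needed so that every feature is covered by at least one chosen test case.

17

T1, T4 cover every feature at runtime 2 + 15 = 17.
Any cover uses at least 2 test cases; among all covering selections none totals below 17.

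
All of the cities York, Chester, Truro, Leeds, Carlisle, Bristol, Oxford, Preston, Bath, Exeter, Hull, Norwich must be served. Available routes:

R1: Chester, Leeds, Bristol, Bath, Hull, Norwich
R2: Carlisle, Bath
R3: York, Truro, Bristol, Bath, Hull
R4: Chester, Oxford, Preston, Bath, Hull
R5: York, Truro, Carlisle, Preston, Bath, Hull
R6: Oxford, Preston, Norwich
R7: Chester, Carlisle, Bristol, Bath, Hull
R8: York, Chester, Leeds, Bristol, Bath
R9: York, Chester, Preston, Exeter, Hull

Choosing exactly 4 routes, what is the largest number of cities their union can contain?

12

Choosing R1, R4, R5, R9 covers {York, Chester, Truro, Leeds, Carlisle, Bristol, Oxford, Preston, Bath, Exeter, Hull, Norwich} — 12 cities.
That is all 12 cities.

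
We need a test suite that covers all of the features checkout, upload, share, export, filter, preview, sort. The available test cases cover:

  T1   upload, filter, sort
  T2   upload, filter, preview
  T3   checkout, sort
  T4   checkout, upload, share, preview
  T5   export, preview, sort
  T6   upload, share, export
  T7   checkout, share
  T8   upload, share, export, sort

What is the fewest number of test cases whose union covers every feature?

3

T1, T4, T5 together cover {checkout, upload, share, export, filter, preview, sort} — every feature.
No 2 of the 8 test cases cover everything (all 28 pairs fall short), so 3 is minimum.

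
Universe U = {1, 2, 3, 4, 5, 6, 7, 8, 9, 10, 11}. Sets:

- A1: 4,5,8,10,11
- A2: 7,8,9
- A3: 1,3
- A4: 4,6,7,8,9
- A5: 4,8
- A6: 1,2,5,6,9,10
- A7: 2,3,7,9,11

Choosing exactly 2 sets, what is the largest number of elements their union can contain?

9

Choosing A1, A6 covers {1, 2, 4, 5, 6, 8, 9, 10, 11} — 9 elements.
No choice of 2 sets does better; here 3, 7 are left uncovered.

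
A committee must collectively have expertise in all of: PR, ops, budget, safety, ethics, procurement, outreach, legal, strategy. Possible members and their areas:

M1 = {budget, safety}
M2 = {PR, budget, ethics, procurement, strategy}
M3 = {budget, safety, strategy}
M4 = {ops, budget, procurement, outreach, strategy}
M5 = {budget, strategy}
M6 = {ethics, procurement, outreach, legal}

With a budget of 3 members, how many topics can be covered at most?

Choosing M1, M2, M4 covers {PR, ops, budget, safety, ethics, procurement, outreach, strategy} — 8 topics.
No choice of 3 members does better; here legal is left uncovered.

8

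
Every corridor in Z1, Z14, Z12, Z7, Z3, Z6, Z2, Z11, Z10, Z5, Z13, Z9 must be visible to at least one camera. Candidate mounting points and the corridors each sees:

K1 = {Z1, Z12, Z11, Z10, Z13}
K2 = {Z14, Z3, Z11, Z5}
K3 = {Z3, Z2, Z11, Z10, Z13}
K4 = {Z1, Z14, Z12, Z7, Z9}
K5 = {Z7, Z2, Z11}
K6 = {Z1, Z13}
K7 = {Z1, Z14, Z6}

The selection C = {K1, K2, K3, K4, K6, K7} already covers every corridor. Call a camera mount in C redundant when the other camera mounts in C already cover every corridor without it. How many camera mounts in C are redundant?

2

Drop K1: the rest still cover every corridor — redundant.
Drop K2: Z5 uncovered — not redundant.
Drop K3: Z2 uncovered — not redundant.
Drop K4: Z7, Z9 uncovered — not redundant.
Drop K6: the rest still cover every corridor — redundant.
Drop K7: Z6 uncovered — not redundant.
2 redundant: K1, K6.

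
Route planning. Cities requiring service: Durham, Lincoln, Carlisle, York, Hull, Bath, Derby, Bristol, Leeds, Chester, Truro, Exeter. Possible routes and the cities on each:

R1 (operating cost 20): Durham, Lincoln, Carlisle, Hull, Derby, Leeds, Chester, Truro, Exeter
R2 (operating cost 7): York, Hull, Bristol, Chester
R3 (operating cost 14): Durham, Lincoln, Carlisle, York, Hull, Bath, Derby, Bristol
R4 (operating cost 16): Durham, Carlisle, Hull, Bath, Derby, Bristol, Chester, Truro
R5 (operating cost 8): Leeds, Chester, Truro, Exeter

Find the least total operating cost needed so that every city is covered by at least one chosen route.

R3, R5 cover every city at operating cost 14 + 8 = 22.
Any cover uses at least 2 routes; among all covering selections none totals below 22.

22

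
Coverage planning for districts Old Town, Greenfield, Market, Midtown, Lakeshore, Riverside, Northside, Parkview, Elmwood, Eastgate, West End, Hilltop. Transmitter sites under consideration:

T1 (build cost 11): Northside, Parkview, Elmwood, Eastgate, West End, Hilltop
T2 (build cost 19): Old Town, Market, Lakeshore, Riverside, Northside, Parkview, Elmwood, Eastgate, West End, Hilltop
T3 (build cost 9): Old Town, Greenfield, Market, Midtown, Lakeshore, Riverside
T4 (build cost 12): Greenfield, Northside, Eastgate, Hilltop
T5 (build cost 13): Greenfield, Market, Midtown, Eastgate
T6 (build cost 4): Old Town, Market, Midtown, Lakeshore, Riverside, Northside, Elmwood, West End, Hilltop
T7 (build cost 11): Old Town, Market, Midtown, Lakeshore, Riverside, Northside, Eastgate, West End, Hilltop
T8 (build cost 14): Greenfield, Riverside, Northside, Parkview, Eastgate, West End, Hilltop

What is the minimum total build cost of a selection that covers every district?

18

T6, T8 cover every district at build cost 4 + 14 = 18.
Any cover uses at least 2 transmitter sites; among all covering selections none totals below 18.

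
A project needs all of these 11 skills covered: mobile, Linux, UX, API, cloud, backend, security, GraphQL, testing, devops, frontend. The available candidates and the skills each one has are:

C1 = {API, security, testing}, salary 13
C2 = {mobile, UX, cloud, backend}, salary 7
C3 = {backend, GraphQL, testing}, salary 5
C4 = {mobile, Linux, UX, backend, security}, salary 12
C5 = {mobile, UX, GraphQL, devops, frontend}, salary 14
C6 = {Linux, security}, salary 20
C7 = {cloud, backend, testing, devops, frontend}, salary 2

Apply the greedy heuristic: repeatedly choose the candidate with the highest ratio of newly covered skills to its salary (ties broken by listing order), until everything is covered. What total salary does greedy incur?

Pick 1: C7 adds 5 new (cloud, backend, testing, devops, frontend) at salary 2 (ratio 5/2).
Pick 2: C4 adds 4 new (mobile, Linux, UX, security) at salary 12 (ratio 4/12).
Pick 3: C3 adds 1 new (GraphQL) at salary 5 (ratio 1/5).
Pick 4: C1 adds 1 new (API) at salary 13 (ratio 1/13).
Greedy total salary: 2 + 12 + 5 + 13 = 32.

32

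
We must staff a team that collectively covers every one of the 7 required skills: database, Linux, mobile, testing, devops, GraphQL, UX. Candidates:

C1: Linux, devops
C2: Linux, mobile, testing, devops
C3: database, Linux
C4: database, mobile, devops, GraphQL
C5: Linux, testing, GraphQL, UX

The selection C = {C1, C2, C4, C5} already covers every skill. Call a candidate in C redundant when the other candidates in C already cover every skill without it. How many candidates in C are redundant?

Drop C1: the rest still cover every skill — redundant.
Drop C2: the rest still cover every skill — redundant.
Drop C4: database uncovered — not redundant.
Drop C5: UX uncovered — not redundant.
2 redundant: C1, C2.

2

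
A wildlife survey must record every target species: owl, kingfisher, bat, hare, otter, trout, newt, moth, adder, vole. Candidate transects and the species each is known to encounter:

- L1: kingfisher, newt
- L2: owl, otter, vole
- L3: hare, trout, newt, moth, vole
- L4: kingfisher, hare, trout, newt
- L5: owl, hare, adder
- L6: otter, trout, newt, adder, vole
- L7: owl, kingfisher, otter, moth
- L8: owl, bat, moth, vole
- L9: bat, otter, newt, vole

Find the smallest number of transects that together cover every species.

L4, L6, L8 together cover {owl, kingfisher, bat, hare, otter, trout, newt, moth, adder, vole} — every species.
No 2 of the 9 transects cover everything (all 36 pairs fall short), so 3 is minimum.
Greedy (largest uncovered first) would take L3, L7, L5, L8 — 4 transects — but 3 suffice.

3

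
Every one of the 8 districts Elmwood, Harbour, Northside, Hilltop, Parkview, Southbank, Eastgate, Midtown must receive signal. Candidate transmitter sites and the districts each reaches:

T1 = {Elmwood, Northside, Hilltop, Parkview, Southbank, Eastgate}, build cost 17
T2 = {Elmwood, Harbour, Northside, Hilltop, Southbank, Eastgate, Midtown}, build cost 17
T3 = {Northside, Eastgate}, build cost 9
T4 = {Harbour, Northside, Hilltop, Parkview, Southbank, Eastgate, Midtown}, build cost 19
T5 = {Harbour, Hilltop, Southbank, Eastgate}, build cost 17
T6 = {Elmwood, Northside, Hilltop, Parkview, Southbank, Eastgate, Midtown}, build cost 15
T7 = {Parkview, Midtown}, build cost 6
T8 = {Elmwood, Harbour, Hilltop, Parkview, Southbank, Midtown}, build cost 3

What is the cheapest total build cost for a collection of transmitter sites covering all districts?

12

T3, T8 cover every district at build cost 9 + 3 = 12.
Any cover uses at least 2 transmitter sites; among all covering selections none totals below 12.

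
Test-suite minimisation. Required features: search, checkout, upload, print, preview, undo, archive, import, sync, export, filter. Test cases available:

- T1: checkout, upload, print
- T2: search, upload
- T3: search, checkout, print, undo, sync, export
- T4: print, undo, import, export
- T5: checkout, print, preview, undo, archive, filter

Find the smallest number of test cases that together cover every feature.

T1, T3, T4, T5 together cover {search, checkout, upload, print, preview, undo, archive, import, sync, export, filter} — every feature.
No 3 of the 5 test cases cover everything (all 10 triples fall short), so 4 is minimum.

4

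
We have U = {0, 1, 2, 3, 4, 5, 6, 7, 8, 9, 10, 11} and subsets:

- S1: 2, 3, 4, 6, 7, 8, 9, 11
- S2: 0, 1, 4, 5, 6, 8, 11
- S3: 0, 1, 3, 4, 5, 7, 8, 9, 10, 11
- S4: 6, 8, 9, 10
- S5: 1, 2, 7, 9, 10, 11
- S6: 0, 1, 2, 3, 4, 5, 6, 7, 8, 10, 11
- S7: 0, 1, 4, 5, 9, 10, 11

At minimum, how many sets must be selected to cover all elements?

2

S1, S3 together cover {0, 1, 2, 3, 4, 5, 6, 7, 8, 9, 10, 11} — every element.
No single set contains all 12 elements, so 2 is optimal.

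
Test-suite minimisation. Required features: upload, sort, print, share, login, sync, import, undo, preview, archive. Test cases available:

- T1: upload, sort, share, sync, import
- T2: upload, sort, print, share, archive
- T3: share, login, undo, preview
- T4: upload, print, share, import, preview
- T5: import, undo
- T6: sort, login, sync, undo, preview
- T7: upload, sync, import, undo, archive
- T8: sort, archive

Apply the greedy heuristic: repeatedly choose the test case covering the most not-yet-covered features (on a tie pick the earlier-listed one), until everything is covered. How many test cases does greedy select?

Pick 1: T1 covers 5 new features (upload, sort, share, sync, import).
Pick 2: T3 covers 3 new features (login, undo, preview).
Pick 3: T2 covers 2 new features (print, archive).
Greedy uses 3 test cases.

3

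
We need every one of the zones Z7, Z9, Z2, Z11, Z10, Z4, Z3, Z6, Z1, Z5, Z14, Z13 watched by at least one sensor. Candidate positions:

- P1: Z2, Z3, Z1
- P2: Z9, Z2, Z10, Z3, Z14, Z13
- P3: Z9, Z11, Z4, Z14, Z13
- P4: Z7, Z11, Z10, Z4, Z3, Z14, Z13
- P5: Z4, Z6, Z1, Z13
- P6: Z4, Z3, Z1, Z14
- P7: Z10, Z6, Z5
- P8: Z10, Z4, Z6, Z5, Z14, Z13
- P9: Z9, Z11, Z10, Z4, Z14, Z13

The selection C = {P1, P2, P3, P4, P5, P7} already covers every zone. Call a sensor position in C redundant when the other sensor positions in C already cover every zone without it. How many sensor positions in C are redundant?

Drop P1: the rest still cover every zone — redundant.
Drop P2: the rest still cover every zone — redundant.
Drop P3: the rest still cover every zone — redundant.
Drop P4: Z7 uncovered — not redundant.
Drop P5: the rest still cover every zone — redundant.
Drop P7: Z5 uncovered — not redundant.
4 redundant: P1, P2, P3, P5.

4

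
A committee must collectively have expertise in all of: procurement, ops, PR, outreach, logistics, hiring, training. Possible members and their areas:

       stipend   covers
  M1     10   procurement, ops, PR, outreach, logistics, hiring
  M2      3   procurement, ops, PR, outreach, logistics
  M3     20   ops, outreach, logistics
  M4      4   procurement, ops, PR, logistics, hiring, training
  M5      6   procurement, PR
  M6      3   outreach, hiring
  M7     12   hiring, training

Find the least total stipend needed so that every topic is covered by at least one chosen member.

7

M2, M4 cover every topic at stipend 3 + 4 = 7.
Any cover uses at least 2 members; among all covering selections none totals below 7.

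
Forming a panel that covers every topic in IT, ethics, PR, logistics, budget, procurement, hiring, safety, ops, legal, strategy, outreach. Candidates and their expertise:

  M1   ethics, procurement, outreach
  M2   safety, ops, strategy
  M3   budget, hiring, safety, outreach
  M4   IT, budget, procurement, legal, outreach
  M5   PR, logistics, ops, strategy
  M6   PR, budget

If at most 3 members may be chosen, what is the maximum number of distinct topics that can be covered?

11

Choosing M3, M4, M5 covers {IT, PR, logistics, budget, procurement, hiring, safety, ops, legal, strategy, outreach} — 11 topics.
No choice of 3 members does better; here ethics is left uncovered.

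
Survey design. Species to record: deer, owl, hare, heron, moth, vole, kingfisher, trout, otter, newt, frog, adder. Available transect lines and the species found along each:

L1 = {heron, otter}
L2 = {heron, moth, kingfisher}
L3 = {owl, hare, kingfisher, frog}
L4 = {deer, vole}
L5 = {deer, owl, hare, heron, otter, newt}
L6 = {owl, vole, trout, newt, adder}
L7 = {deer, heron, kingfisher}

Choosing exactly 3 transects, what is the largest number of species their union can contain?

11

Choosing L2, L5, L6 covers {deer, owl, hare, heron, moth, vole, kingfisher, trout, otter, newt, adder} — 11 species.
No choice of 3 transects does better; here frog is left uncovered.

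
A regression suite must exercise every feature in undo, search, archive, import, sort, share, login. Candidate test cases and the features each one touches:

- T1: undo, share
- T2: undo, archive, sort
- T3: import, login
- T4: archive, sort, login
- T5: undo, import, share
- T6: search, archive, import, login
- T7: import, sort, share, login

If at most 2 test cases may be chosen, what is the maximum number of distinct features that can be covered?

Choosing T1, T6 covers {undo, search, archive, import, share, login} — 6 features.
No choice of 2 test cases does better; here sort is left uncovered.

6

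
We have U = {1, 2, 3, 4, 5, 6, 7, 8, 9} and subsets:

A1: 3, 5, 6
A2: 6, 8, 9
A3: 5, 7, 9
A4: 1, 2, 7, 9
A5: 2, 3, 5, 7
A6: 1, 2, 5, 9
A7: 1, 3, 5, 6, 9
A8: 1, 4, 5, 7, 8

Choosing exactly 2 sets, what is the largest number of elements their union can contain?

8

Choosing A7, A8 covers {1, 3, 4, 5, 6, 7, 8, 9} — 8 elements.
No choice of 2 sets does better; here 2 is left uncovered.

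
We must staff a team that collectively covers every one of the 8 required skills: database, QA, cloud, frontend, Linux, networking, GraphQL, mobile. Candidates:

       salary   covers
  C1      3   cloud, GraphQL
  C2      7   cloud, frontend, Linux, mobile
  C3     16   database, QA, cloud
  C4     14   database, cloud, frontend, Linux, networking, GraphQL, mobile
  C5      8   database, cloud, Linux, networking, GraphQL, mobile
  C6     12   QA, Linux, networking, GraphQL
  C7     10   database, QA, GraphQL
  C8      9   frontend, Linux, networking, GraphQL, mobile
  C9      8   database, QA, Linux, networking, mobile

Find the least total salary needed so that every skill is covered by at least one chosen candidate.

18

C1, C2, C9 cover every skill at salary 3 + 7 + 8 = 18.
Any cover uses at least 2 candidates; among all covering selections none totals below 18.
Greedy by coverage-per-salary would pick C5, C2, C9 for 23 — worse than the optimum 18.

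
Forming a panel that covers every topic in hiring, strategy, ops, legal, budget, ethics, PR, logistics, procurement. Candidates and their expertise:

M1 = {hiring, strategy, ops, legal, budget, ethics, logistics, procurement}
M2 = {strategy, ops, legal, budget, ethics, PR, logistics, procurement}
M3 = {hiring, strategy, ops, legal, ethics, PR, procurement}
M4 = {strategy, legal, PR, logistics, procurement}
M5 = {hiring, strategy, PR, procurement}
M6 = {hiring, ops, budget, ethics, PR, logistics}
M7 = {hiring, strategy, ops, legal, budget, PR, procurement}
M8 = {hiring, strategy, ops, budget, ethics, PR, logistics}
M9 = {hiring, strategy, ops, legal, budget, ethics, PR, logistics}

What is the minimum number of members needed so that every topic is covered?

2

M1, M2 together cover {hiring, strategy, ops, legal, budget, ethics, PR, logistics, procurement} — every topic.
No single member contains all 9 topics, so 2 is optimal.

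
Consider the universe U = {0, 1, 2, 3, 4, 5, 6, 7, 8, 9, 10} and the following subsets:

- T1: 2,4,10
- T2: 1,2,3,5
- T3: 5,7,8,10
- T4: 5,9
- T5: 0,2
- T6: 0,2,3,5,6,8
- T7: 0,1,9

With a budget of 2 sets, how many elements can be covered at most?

Choosing T1, T6 covers {0, 2, 3, 4, 5, 6, 8, 10} — 8 elements.
No choice of 2 sets does better; here 1, 7, 9 are left uncovered.

8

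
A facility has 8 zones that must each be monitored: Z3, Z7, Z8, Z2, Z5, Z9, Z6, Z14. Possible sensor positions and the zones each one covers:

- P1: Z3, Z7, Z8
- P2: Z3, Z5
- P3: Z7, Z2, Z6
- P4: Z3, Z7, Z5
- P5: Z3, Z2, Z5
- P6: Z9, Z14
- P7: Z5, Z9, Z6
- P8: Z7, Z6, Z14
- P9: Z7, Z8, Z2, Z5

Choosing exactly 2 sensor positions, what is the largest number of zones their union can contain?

Choosing P1, P7 covers {Z3, Z7, Z8, Z5, Z9, Z6} — 6 zones.
No choice of 2 sensor positions does better; here Z2, Z14 are left uncovered.

6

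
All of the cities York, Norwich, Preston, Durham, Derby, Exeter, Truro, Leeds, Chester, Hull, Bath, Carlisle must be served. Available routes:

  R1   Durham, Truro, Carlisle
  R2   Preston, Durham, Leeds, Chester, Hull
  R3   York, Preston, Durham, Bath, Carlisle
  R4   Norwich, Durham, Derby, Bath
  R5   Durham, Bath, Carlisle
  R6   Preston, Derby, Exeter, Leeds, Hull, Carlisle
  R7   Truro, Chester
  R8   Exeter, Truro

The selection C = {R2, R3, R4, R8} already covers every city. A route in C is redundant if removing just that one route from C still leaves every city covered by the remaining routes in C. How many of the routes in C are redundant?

Drop R2: Leeds, Chester, Hull uncovered — not redundant.
Drop R3: York, Carlisle uncovered — not redundant.
Drop R4: Norwich, Derby uncovered — not redundant.
Drop R8: Exeter, Truro uncovered — not redundant.
None of the routes in C is redundant.

0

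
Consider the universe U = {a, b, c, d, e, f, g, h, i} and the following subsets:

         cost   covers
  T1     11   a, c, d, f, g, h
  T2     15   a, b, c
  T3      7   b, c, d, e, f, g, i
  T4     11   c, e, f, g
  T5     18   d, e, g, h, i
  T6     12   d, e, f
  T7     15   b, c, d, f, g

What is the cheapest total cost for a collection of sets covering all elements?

T1, T3 cover every element at cost 11 + 7 = 18.
Any cover uses at least 2 sets; among all covering selections none totals below 18.

18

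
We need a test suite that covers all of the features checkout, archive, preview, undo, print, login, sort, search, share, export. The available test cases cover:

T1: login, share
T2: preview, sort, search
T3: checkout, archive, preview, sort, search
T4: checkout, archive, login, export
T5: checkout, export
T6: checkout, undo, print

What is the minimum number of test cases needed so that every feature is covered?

T1, T2, T4, T6 together cover {checkout, archive, preview, undo, print, login, sort, search, share, export} — every feature.
No 3 of the 6 test cases cover everything (all 20 triples fall short), so 4 is minimum.

4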